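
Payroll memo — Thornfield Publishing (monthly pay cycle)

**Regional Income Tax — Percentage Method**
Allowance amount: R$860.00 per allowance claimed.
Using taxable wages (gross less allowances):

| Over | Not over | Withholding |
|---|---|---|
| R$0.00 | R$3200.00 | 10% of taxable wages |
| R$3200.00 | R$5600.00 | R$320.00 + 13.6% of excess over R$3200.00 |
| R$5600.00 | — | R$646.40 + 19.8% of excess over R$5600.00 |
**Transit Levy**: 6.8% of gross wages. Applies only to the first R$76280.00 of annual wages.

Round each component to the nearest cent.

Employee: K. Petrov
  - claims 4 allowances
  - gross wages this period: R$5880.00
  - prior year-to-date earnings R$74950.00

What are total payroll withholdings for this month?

Regional Income Tax: taxable = R$5880.00 − 4×R$860.00 = R$2440.00
  10% × R$2440.00 = R$244.00
Transit Levy: cap R$76280.00 − YTD R$74950.00 = R$1330.00 subject; 6.8% × R$1330.00 = R$90.44
Total: R$244.00 + R$90.44 = R$334.44

R$334.44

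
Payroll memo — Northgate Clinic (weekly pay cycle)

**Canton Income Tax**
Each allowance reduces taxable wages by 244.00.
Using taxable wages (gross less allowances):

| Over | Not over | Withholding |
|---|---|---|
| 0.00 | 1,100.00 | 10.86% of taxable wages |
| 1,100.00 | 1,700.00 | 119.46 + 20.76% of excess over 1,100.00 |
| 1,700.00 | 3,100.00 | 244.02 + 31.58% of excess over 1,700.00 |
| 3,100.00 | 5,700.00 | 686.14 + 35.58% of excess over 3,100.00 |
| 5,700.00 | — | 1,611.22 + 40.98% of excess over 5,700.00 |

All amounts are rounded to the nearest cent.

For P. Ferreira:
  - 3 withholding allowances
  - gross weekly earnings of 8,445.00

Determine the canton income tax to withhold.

2,436.15

Canton Income Tax: taxable = 8,445.00 − 3×244.00 = 7,713.00
  1,611.22 + 40.98% × (7,713.00 − 5,700.00) = 1,611.22 + 40.98% × 2,013.00 = 2,436.15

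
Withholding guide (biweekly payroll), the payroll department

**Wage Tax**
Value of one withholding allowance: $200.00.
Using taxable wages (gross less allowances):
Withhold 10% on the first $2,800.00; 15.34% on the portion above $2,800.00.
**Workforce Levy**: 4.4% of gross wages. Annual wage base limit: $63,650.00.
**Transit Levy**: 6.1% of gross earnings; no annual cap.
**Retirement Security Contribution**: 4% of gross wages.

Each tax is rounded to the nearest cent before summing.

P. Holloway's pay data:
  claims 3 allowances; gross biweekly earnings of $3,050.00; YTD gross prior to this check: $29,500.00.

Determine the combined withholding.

$687.25

Wage Tax: taxable = $3,050.00 − 3×$200.00 = $2,450.00
  10% × $2,450.00 = $245.00
Workforce Levy: 4.4% × $3,050.00 = $134.20
Transit Levy: 6.1% × $3,050.00 = $186.05
Retirement Security Contribution: 4% × $3,050.00 = $122.00
Total: $245.00 + $134.20 + $186.05 + $122.00 = $687.25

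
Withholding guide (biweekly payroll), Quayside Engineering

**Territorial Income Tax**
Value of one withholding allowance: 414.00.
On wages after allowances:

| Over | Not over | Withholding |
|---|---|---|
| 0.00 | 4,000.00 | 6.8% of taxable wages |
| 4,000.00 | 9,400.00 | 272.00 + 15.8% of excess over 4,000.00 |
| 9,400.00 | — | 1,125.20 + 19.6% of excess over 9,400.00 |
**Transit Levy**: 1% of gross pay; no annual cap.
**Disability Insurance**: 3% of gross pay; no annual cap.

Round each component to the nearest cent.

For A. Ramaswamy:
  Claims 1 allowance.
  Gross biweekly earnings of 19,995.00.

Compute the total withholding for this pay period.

3,920.48

Territorial Income Tax: taxable = 19,995.00 − 1×414.00 = 19,581.00
  1,125.20 + 19.6% × (19,581.00 − 9,400.00) = 1,125.20 + 19.6% × 10,181.00 = 3,120.68
Transit Levy: 1% × 19,995.00 = 199.95
Disability Insurance: 3% × 19,995.00 = 599.85
Total: 3,120.68 + 199.95 + 599.85 = 3,920.48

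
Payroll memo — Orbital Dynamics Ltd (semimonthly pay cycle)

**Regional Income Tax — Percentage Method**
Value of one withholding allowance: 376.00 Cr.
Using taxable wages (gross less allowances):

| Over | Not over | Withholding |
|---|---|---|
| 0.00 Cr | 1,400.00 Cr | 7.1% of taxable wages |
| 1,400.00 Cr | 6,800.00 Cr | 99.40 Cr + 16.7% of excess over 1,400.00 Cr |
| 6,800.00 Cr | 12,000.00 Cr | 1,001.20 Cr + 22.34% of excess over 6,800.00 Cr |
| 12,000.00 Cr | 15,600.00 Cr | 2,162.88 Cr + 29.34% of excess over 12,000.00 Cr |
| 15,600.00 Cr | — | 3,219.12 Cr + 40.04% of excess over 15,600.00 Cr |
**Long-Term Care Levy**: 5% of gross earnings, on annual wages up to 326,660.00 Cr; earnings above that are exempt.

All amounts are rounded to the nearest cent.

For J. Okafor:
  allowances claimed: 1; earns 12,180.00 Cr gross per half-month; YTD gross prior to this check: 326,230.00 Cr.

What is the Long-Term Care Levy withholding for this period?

Long-Term Care Levy: cap 326,660.00 Cr − YTD 326,230.00 Cr = 430.00 Cr subject; 5% × 430.00 Cr = 21.50 Cr

21.50 Cr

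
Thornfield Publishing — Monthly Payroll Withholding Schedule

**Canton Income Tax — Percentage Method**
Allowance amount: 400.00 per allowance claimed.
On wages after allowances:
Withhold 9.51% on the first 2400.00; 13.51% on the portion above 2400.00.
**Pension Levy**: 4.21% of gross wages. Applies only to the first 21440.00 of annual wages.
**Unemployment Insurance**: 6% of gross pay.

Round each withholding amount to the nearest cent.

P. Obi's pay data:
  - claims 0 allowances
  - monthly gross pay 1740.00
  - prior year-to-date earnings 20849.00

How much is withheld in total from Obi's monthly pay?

Canton Income Tax: taxable = 1740.00
  9.51% × 1740.00 = 165.47
Pension Levy: cap 21440.00 − YTD 20849.00 = 591.00 subject; 4.21% × 591.00 = 24.88
Unemployment Insurance: 6% × 1740.00 = 104.40
Total: 165.47 + 24.88 + 104.40 = 294.75

294.75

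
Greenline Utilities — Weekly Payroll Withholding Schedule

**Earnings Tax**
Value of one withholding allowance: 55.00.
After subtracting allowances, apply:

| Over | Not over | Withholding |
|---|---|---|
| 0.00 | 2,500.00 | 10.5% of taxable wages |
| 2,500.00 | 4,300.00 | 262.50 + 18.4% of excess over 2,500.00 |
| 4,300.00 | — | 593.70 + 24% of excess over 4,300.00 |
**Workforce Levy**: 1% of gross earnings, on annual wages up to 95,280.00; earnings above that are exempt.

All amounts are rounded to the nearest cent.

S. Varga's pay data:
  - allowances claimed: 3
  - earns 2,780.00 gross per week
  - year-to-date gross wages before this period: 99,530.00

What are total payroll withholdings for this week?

Earnings Tax: taxable = 2,780.00 − 3×55.00 = 2,615.00
  262.50 + 18.4% × (2,615.00 − 2,500.00) = 262.50 + 18.4% × 115.00 = 283.66
Workforce Levy: YTD 99,530.00 ≥ cap 95,280.00 → 0.00
Total: 283.66 + 0.00 = 283.66

283.66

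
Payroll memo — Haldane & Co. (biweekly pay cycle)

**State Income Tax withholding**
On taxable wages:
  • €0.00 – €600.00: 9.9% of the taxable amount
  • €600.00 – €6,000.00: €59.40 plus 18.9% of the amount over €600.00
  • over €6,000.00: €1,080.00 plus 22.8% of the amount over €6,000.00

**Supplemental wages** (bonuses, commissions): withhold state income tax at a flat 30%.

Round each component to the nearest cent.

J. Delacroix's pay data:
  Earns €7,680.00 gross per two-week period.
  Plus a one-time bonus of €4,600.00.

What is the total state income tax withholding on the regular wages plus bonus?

State Income Tax: taxable = €7,680.00
  €1,080.00 + 22.8% × (€7,680.00 − €6,000.00) = €1,080.00 + 22.8% × €1,680.00 = €1,463.04
Supplemental (30% flat on bonus): 30% × €4,600.00 = €1,380.00
Total state income tax: €1,463.04 + €1,380.00 = €2,843.04

€2,843.04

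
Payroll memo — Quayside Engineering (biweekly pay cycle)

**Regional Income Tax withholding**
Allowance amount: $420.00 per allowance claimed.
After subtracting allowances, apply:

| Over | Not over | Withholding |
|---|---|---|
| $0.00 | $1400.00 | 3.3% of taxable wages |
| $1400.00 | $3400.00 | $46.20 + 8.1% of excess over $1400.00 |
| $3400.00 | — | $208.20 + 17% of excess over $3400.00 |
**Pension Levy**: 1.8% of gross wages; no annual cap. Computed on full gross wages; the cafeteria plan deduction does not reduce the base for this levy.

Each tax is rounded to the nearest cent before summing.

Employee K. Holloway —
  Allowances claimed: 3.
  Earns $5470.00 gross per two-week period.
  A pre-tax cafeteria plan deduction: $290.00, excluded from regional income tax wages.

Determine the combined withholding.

Regional Income Tax: taxable = $5470.00 − $290.00 − 3×$420.00 = $3920.00
  $208.20 + 17% × ($3920.00 − $3400.00) = $208.20 + 17% × $520.00 = $296.60
Pension Levy: 1.8% × $5470.00 = $98.46
Total: $296.60 + $98.46 = $395.06

$395.06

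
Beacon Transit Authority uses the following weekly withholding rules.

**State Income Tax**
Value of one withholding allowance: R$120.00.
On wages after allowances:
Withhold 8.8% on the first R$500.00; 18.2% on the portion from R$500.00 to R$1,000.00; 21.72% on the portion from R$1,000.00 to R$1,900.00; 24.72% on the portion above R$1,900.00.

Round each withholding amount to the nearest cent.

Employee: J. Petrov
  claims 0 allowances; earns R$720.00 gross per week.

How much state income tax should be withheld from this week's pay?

R$84.04

State Income Tax: taxable = R$720.00
  R$44.00 + 18.2% × (R$720.00 − R$500.00) = R$44.00 + 18.2% × R$220.00 = R$84.04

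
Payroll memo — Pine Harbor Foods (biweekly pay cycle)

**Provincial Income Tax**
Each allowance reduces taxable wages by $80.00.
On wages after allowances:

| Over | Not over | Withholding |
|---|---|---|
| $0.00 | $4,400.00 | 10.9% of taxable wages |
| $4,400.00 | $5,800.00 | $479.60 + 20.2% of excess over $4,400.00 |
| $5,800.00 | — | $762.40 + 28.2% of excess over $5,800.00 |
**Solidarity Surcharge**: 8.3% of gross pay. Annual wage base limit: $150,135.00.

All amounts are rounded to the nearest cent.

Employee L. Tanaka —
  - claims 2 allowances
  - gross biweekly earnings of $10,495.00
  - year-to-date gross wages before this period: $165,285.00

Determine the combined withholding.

Provincial Income Tax: taxable = $10,495.00 − 2×$80.00 = $10,335.00
  $762.40 + 28.2% × ($10,335.00 − $5,800.00) = $762.40 + 28.2% × $4,535.00 = $2,041.27
Solidarity Surcharge: YTD $165,285.00 ≥ cap $150,135.00 → $0.00
Total: $2,041.27 + $0.00 = $2,041.27

$2,041.27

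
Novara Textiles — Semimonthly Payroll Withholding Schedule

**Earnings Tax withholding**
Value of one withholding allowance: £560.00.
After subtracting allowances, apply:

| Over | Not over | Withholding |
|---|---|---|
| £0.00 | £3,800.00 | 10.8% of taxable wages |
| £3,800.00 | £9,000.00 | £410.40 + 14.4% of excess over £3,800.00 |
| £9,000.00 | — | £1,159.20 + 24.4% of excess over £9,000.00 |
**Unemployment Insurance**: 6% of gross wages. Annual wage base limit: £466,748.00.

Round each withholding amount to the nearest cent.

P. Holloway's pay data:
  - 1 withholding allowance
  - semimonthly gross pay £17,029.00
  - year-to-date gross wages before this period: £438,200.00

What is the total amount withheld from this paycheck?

Earnings Tax: taxable = £17,029.00 − 1×£560.00 = £16,469.00
  £1,159.20 + 24.4% × (£16,469.00 − £9,000.00) = £1,159.20 + 24.4% × £7,469.00 = £2,981.64
Unemployment Insurance: 6% × £17,029.00 = £1,021.74
Total: £2,981.64 + £1,021.74 = £4,003.38

£4,003.38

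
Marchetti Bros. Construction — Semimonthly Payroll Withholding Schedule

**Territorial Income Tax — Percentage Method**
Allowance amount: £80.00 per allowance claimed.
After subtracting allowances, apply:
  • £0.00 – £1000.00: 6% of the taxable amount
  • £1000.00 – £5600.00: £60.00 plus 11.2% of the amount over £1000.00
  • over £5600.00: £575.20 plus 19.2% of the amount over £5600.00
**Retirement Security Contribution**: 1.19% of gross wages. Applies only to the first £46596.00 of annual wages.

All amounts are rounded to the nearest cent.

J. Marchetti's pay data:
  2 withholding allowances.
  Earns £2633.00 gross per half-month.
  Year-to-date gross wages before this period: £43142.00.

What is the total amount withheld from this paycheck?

£256.31

Territorial Income Tax: taxable = £2633.00 − 2×£80.00 = £2473.00
  £60.00 + 11.2% × (£2473.00 − £1000.00) = £60.00 + 11.2% × £1473.00 = £224.98
Retirement Security Contribution: 1.19% × £2633.00 = £31.33
Total: £224.98 + £31.33 = £256.31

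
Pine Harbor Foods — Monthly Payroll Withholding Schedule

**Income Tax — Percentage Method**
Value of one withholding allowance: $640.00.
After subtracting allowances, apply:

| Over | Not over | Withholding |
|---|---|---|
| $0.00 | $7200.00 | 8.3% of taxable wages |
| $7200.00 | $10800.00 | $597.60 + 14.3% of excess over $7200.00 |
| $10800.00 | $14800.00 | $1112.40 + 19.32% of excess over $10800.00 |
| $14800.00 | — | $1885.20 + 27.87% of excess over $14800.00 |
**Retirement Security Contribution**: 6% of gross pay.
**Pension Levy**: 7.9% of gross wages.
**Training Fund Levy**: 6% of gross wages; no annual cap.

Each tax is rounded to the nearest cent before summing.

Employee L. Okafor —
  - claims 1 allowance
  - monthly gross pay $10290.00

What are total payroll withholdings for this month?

$2995.66

Income Tax: taxable = $10290.00 − 1×$640.00 = $9650.00
  $597.60 + 14.3% × ($9650.00 − $7200.00) = $597.60 + 14.3% × $2450.00 = $947.95
Retirement Security Contribution: 6% × $10290.00 = $617.40
Pension Levy: 7.9% × $10290.00 = $812.91
Training Fund Levy: 6% × $10290.00 = $617.40
Total: $947.95 + $617.40 + $812.91 + $617.40 = $2995.66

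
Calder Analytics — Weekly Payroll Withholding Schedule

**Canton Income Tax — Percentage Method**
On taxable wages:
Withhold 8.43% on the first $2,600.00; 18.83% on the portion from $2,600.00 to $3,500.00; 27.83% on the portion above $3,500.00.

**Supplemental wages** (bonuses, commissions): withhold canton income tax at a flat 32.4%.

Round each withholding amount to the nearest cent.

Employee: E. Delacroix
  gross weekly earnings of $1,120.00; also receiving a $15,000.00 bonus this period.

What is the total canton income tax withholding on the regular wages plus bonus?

$4,954.42

Canton Income Tax: taxable = $1,120.00
  8.43% × $1,120.00 = $94.42
Supplemental (32.4% flat on bonus): 32.4% × $15,000.00 = $4,860.00
Total canton income tax: $94.42 + $4,860.00 = $4,954.42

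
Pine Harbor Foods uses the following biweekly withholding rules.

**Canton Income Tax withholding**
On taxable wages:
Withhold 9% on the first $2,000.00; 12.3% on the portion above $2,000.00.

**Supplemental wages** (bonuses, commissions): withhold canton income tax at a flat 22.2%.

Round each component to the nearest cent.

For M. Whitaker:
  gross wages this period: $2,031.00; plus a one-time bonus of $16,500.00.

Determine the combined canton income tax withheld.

$3,846.81

Canton Income Tax: taxable = $2,031.00
  $180.00 + 12.3% × ($2,031.00 − $2,000.00) = $180.00 + 12.3% × $31.00 = $183.81
Supplemental (22.2% flat on bonus): 22.2% × $16,500.00 = $3,663.00
Total canton income tax: $183.81 + $3,663.00 = $3,846.81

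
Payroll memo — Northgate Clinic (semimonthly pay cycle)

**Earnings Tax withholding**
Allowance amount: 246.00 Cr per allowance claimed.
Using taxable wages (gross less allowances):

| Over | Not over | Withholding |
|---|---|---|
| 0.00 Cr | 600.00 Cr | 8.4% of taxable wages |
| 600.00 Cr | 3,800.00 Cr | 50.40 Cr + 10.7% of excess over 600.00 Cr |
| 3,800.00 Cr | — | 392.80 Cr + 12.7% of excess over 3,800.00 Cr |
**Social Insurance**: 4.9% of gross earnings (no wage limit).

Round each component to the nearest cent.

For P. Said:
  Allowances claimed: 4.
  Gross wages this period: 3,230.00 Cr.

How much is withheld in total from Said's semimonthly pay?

384.79 Cr

Earnings Tax: taxable = 3,230.00 Cr − 4×246.00 Cr = 2,246.00 Cr
  50.40 Cr + 10.7% × (2,246.00 Cr − 600.00 Cr) = 50.40 Cr + 10.7% × 1,646.00 Cr = 226.52 Cr
Social Insurance: 4.9% × 3,230.00 Cr = 158.27 Cr
Total: 226.52 Cr + 158.27 Cr = 384.79 Cr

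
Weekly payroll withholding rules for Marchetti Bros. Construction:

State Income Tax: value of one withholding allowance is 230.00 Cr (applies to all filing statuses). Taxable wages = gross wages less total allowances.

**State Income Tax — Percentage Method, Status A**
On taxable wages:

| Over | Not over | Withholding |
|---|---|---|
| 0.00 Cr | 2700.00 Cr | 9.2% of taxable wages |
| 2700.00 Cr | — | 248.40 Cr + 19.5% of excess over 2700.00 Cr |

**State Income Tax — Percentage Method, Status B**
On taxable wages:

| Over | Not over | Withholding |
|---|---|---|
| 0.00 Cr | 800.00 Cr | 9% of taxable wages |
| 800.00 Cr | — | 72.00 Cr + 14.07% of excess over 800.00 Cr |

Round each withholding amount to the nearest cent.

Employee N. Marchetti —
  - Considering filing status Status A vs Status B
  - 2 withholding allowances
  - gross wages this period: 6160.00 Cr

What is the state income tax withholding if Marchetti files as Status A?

833.40 Cr

State Income Tax (Status A): taxable = 6160.00 Cr − 2×230.00 Cr = 5700.00 Cr
  248.40 Cr + 19.5% × (5700.00 Cr − 2700.00 Cr) = 248.40 Cr + 19.5% × 3000.00 Cr = 833.40 Cr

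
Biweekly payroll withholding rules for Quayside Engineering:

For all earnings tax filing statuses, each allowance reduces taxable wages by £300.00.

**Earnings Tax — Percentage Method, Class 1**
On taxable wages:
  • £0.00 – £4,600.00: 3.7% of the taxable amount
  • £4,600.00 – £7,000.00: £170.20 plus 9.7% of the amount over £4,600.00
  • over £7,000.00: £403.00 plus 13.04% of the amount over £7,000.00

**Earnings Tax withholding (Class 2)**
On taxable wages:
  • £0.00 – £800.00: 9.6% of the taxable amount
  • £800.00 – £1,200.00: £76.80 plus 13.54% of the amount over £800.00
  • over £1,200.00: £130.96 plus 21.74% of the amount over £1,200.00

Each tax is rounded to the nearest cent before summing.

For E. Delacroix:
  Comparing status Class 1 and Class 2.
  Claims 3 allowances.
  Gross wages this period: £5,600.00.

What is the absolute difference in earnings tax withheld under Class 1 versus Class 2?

Earnings Tax (Class 1): taxable = £5,600.00 − 3×£300.00 = £4,700.00
  £170.20 + 9.7% × (£4,700.00 − £4,600.00) = £170.20 + 9.7% × £100.00 = £179.90
Earnings Tax (Class 2): taxable = £5,600.00 − 3×£300.00 = £4,700.00
  £130.96 + 21.74% × (£4,700.00 − £1,200.00) = £130.96 + 21.74% × £3,500.00 = £891.86
Difference: |£179.90 − £891.86| = £711.96 (higher under Class 2)

£711.96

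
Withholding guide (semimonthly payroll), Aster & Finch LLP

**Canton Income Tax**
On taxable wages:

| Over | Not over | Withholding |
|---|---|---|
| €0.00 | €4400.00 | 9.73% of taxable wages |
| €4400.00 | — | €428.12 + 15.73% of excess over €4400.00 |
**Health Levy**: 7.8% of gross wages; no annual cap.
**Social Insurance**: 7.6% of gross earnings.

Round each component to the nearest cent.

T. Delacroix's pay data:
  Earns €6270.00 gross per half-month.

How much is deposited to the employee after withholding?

Canton Income Tax: taxable = €6270.00
  €428.12 + 15.73% × (€6270.00 − €4400.00) = €428.12 + 15.73% × €1870.00 = €722.27
Health Levy: 7.8% × €6270.00 = €489.06
Social Insurance: 7.6% × €6270.00 = €476.52
Total withheld: €722.27 + €489.06 + €476.52 = €1687.85
Net pay: €6270.00 − €1687.85 = €4582.15

€4582.15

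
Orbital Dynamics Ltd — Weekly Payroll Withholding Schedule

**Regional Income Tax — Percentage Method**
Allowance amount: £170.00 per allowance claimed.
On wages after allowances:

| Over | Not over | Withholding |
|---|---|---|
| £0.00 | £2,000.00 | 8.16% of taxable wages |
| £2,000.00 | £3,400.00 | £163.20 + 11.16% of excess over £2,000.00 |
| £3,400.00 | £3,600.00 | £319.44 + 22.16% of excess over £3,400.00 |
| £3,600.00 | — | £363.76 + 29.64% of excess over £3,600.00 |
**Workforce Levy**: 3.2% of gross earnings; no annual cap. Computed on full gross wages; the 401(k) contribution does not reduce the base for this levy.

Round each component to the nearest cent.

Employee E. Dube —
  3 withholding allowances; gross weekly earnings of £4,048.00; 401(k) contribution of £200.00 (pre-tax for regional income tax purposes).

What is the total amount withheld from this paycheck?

£442.06

Regional Income Tax: taxable = £4,048.00 − £200.00 − 3×£170.00 = £3,338.00
  £163.20 + 11.16% × (£3,338.00 − £2,000.00) = £163.20 + 11.16% × £1,338.00 = £312.52
Workforce Levy: 3.2% × £4,048.00 = £129.54
Total: £312.52 + £129.54 = £442.06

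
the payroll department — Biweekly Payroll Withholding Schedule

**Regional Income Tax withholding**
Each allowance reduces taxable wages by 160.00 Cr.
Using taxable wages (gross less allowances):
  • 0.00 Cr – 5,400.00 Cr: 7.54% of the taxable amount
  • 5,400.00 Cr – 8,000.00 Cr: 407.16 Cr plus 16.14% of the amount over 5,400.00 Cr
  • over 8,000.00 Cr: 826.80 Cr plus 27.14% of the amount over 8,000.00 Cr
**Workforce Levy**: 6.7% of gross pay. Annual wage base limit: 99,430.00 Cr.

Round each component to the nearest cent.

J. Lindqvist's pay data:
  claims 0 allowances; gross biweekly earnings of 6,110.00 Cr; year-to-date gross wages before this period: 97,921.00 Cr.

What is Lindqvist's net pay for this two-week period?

5,487.15 Cr

Regional Income Tax: taxable = 6,110.00 Cr
  407.16 Cr + 16.14% × (6,110.00 Cr − 5,400.00 Cr) = 407.16 Cr + 16.14% × 710.00 Cr = 521.75 Cr
Workforce Levy: cap 99,430.00 Cr − YTD 97,921.00 Cr = 1,509.00 Cr subject; 6.7% × 1,509.00 Cr = 101.10 Cr
Total withheld: 521.75 Cr + 101.10 Cr = 622.85 Cr
Net pay: 6,110.00 Cr − 622.85 Cr = 5,487.15 Cr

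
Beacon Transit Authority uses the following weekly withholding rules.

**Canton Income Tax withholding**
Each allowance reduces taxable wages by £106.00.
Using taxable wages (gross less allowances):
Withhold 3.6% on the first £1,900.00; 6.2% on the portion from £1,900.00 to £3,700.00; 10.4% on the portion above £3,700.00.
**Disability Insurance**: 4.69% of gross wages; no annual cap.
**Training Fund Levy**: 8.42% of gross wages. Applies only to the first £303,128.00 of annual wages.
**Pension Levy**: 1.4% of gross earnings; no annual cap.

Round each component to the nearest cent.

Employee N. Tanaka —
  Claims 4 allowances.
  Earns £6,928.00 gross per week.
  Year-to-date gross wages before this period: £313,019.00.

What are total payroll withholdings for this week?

£893.53

Canton Income Tax: taxable = £6,928.00 − 4×£106.00 = £6,504.00
  £180.00 + 10.4% × (£6,504.00 − £3,700.00) = £180.00 + 10.4% × £2,804.00 = £471.62
Disability Insurance: 4.69% × £6,928.00 = £324.92
Training Fund Levy: YTD £313,019.00 ≥ cap £303,128.00 → £0.00
Pension Levy: 1.4% × £6,928.00 = £96.99
Total: £471.62 + £324.92 + £0.00 + £96.99 = £893.53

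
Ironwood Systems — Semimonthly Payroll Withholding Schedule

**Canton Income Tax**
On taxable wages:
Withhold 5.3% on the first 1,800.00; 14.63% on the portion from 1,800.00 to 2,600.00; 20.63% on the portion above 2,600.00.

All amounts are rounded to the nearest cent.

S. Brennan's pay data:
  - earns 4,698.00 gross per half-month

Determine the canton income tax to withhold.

645.26

Canton Income Tax: taxable = 4,698.00
  212.44 + 20.63% × (4,698.00 − 2,600.00) = 212.44 + 20.63% × 2,098.00 = 645.26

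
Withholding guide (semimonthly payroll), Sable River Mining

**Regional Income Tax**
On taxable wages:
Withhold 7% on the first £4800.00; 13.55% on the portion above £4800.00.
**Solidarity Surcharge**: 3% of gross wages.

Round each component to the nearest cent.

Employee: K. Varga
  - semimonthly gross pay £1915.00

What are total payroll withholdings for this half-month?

£191.50

Regional Income Tax: taxable = £1915.00
  7% × £1915.00 = £134.05
Solidarity Surcharge: 3% × £1915.00 = £57.45
Total: £134.05 + £57.45 = £191.50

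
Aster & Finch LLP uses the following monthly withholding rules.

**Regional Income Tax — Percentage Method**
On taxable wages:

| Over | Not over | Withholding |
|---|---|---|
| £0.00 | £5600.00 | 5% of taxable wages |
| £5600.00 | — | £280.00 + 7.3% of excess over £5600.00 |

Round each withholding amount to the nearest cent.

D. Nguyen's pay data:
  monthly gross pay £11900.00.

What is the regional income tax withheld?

Regional Income Tax: taxable = £11900.00
  £280.00 + 7.3% × (£11900.00 − £5600.00) = £280.00 + 7.3% × £6300.00 = £739.90

£739.90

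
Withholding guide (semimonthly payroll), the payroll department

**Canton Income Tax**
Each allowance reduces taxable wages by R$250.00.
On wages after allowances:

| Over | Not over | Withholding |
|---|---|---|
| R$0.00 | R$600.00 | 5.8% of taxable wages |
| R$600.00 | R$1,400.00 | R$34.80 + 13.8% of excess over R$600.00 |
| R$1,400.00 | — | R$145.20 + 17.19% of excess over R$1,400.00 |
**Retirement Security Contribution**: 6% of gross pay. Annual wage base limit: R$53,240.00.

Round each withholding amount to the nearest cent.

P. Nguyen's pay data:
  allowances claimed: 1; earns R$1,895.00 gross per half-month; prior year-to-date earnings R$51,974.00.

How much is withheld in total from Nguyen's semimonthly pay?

R$263.28

Canton Income Tax: taxable = R$1,895.00 − 1×R$250.00 = R$1,645.00
  R$145.20 + 17.19% × (R$1,645.00 − R$1,400.00) = R$145.20 + 17.19% × R$245.00 = R$187.32
Retirement Security Contribution: cap R$53,240.00 − YTD R$51,974.00 = R$1,266.00 subject; 6% × R$1,266.00 = R$75.96
Total: R$187.32 + R$75.96 = R$263.28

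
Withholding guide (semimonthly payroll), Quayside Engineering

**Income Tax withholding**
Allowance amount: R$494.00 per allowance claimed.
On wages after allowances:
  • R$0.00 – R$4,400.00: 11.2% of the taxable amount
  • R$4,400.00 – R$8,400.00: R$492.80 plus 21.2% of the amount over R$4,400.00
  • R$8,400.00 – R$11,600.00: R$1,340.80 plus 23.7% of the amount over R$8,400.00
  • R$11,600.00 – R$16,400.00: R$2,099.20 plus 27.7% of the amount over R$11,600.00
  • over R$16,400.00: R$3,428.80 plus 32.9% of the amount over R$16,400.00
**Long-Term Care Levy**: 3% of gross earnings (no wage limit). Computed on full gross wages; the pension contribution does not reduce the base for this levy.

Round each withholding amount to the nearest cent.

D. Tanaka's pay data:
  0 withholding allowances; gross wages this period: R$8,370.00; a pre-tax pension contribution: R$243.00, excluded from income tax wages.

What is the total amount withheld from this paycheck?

R$1,534.02

Income Tax: taxable = R$8,370.00 − R$243.00 = R$8,127.00
  R$492.80 + 21.2% × (R$8,127.00 − R$4,400.00) = R$492.80 + 21.2% × R$3,727.00 = R$1,282.92
Long-Term Care Levy: 3% × R$8,370.00 = R$251.10
Total: R$1,282.92 + R$251.10 = R$1,534.02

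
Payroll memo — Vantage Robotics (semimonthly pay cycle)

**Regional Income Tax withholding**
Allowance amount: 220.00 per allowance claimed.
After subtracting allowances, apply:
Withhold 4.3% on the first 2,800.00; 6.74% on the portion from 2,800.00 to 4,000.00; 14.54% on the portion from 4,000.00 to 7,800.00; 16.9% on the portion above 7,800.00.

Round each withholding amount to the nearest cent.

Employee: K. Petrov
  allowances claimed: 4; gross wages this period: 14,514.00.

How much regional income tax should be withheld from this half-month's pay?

1,739.75

Regional Income Tax: taxable = 14,514.00 − 4×220.00 = 13,634.00
  753.80 + 16.9% × (13,634.00 − 7,800.00) = 753.80 + 16.9% × 5,834.00 = 1,739.75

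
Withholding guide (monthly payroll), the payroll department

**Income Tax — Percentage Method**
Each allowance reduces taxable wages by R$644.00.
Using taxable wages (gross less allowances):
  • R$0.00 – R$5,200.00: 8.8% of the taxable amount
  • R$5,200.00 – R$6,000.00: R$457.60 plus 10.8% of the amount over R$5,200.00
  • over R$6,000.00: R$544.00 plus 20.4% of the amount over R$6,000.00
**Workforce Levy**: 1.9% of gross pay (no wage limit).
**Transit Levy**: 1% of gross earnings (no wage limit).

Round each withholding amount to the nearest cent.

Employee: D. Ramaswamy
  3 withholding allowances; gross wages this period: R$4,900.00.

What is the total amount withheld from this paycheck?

Income Tax: taxable = R$4,900.00 − 3×R$644.00 = R$2,968.00
  8.8% × R$2,968.00 = R$261.18
Workforce Levy: 1.9% × R$4,900.00 = R$93.10
Transit Levy: 1% × R$4,900.00 = R$49.00
Total: R$261.18 + R$93.10 + R$49.00 = R$403.28

R$403.28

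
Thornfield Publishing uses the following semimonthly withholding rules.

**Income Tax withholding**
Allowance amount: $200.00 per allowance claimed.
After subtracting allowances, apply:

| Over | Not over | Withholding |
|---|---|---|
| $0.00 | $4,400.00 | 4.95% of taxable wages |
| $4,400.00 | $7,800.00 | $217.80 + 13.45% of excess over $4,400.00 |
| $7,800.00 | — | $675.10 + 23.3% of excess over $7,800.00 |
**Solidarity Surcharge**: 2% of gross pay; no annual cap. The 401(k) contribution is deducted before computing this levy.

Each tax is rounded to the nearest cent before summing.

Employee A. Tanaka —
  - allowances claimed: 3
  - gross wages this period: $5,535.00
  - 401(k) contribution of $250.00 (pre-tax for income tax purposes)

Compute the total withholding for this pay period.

Income Tax: taxable = $5,535.00 − $250.00 − 3×$200.00 = $4,685.00
  $217.80 + 13.45% × ($4,685.00 − $4,400.00) = $217.80 + 13.45% × $285.00 = $256.13
Solidarity Surcharge: 2% × $5,285.00 = $105.70
Total: $256.13 + $105.70 = $361.83

$361.83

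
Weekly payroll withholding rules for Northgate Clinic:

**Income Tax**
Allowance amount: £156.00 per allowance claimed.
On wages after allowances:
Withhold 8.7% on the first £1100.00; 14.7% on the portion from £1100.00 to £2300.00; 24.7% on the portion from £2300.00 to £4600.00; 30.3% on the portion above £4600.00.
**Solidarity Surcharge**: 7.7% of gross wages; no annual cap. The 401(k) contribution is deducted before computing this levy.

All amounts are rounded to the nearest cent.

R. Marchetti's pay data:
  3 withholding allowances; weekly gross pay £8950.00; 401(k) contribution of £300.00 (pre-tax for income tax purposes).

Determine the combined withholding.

£2591.60

Income Tax: taxable = £8950.00 − £300.00 − 3×£156.00 = £8182.00
  £840.20 + 30.3% × (£8182.00 − £4600.00) = £840.20 + 30.3% × £3582.00 = £1925.55
Solidarity Surcharge: 7.7% × £8650.00 = £666.05
Total: £1925.55 + £666.05 = £2591.60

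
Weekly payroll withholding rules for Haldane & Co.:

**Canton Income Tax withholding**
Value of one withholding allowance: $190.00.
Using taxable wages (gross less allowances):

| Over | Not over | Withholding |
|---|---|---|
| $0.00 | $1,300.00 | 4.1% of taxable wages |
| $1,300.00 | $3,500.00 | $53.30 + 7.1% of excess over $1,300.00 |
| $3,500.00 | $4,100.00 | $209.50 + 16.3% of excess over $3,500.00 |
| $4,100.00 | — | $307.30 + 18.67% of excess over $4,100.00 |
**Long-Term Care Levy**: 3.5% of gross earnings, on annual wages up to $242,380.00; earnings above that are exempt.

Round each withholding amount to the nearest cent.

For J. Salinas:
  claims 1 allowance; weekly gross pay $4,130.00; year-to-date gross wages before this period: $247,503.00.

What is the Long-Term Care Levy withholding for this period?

Long-Term Care Levy: YTD $247,503.00 ≥ cap $242,380.00 → $0.00

$0.00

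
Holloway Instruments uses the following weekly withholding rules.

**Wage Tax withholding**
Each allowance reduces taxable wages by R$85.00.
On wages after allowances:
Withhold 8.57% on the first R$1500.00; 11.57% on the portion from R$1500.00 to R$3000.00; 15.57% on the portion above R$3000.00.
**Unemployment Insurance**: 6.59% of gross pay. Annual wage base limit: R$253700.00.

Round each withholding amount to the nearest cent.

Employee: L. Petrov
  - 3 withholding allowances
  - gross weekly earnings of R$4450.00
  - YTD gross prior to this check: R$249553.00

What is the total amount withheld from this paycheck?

R$761.45

Wage Tax: taxable = R$4450.00 − 3×R$85.00 = R$4195.00
  R$302.10 + 15.57% × (R$4195.00 − R$3000.00) = R$302.10 + 15.57% × R$1195.00 = R$488.16
Unemployment Insurance: cap R$253700.00 − YTD R$249553.00 = R$4147.00 subject; 6.59% × R$4147.00 = R$273.29
Total: R$488.16 + R$273.29 = R$761.45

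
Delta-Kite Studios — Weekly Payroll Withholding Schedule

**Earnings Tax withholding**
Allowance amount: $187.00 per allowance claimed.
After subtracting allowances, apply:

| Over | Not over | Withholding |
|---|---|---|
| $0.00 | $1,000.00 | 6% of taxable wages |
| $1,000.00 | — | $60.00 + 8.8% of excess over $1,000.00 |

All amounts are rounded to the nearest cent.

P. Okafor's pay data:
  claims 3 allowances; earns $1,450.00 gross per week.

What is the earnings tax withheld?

$53.34

Earnings Tax: taxable = $1,450.00 − 3×$187.00 = $889.00
  6% × $889.00 = $53.34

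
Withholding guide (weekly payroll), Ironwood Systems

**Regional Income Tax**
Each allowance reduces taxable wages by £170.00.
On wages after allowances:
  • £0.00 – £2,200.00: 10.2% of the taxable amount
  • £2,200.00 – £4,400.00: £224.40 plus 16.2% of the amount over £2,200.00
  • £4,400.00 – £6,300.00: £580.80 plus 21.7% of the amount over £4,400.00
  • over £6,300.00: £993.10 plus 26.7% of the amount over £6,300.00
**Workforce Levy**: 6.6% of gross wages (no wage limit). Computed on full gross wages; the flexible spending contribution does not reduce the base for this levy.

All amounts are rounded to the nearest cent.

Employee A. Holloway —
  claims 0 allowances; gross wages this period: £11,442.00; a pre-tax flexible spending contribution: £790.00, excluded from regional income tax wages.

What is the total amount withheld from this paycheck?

Regional Income Tax: taxable = £11,442.00 − £790.00 = £10,652.00
  £993.10 + 26.7% × (£10,652.00 − £6,300.00) = £993.10 + 26.7% × £4,352.00 = £2,155.08
Workforce Levy: 6.6% × £11,442.00 = £755.17
Total: £2,155.08 + £755.17 = £2,910.25

£2,910.25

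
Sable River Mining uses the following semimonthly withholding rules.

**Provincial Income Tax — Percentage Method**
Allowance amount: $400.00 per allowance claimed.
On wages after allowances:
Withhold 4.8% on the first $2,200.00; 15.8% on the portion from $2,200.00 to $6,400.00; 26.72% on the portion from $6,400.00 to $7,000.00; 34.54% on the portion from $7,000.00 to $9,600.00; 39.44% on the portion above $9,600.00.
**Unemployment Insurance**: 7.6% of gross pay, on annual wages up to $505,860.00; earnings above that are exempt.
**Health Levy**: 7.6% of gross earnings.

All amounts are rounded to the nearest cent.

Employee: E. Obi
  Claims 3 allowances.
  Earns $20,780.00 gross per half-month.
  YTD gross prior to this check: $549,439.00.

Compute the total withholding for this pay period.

Provincial Income Tax: taxable = $20,780.00 − 3×$400.00 = $19,580.00
  $1,827.56 + 39.44% × ($19,580.00 − $9,600.00) = $1,827.56 + 39.44% × $9,980.00 = $5,763.67
Unemployment Insurance: YTD $549,439.00 ≥ cap $505,860.00 → $0.00
Health Levy: 7.6% × $20,780.00 = $1,579.28
Total: $5,763.67 + $0.00 + $1,579.28 = $7,342.95

$7,342.95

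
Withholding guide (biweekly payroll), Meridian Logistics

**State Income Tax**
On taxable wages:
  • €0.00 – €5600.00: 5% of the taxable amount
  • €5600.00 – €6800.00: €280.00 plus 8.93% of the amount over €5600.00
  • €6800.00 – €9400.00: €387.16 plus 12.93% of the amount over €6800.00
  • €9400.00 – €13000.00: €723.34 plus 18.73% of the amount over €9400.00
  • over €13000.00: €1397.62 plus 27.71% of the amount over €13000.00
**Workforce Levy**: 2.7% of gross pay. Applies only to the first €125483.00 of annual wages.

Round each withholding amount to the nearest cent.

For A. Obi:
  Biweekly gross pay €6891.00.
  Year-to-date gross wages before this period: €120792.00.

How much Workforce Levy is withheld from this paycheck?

Workforce Levy: cap €125483.00 − YTD €120792.00 = €4691.00 subject; 2.7% × €4691.00 = €126.66

€126.66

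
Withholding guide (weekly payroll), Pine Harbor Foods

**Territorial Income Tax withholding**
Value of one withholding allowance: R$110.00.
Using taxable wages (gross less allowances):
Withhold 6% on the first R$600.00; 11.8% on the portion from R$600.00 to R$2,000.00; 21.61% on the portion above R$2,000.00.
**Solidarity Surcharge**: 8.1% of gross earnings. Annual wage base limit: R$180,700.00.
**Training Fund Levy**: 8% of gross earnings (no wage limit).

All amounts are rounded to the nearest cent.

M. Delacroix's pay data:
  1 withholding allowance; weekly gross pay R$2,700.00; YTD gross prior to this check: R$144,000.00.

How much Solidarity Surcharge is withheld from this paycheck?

Solidarity Surcharge: 8.1% × R$2,700.00 = R$218.70

R$218.70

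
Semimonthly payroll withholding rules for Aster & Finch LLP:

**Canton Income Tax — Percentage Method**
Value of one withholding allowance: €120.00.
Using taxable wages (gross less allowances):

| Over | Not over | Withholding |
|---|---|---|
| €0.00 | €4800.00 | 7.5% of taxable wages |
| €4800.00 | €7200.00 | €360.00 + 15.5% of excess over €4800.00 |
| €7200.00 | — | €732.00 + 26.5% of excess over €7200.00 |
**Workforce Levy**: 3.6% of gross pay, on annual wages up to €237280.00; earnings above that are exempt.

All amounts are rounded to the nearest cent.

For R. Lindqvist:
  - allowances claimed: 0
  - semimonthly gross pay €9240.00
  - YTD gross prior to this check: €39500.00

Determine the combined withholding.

Canton Income Tax: taxable = €9240.00
  €732.00 + 26.5% × (€9240.00 − €7200.00) = €732.00 + 26.5% × €2040.00 = €1272.60
Workforce Levy: 3.6% × €9240.00 = €332.64
Total: €1272.60 + €332.64 = €1605.24

€1605.24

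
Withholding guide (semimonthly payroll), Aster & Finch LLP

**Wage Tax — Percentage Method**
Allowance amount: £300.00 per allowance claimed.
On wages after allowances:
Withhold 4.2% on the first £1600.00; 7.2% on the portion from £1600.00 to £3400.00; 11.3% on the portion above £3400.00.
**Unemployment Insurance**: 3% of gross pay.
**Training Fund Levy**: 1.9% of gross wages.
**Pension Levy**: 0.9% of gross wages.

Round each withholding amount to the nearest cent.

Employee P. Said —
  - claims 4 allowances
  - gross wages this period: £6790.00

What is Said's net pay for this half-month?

£5951.91

Wage Tax: taxable = £6790.00 − 4×£300.00 = £5590.00
  £196.80 + 11.3% × (£5590.00 − £3400.00) = £196.80 + 11.3% × £2190.00 = £444.27
Unemployment Insurance: 3% × £6790.00 = £203.70
Training Fund Levy: 1.9% × £6790.00 = £129.01
Pension Levy: 0.9% × £6790.00 = £61.11
Total withheld: £444.27 + £203.70 + £129.01 + £61.11 = £838.09
Net pay: £6790.00 − £838.09 = £5951.91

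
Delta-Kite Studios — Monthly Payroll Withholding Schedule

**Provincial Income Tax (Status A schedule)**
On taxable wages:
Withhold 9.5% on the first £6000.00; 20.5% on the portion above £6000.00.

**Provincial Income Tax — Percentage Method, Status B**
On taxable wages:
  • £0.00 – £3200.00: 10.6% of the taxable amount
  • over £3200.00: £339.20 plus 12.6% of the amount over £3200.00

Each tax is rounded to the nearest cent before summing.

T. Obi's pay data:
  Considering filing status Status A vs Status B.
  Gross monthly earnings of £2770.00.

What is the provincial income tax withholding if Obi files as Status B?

£293.62

Provincial Income Tax (Status B): taxable = £2770.00
  10.6% × £2770.00 = £293.62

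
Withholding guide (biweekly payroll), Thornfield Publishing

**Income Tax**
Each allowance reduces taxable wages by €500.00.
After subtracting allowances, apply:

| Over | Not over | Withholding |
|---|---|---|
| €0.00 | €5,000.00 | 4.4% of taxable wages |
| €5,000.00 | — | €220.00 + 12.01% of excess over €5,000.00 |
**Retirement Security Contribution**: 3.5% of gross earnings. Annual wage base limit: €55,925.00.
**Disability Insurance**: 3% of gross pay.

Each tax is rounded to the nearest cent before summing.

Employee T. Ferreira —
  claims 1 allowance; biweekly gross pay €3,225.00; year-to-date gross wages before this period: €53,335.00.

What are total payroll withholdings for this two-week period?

Income Tax: taxable = €3,225.00 − 1×€500.00 = €2,725.00
  4.4% × €2,725.00 = €119.90
Retirement Security Contribution: cap €55,925.00 − YTD €53,335.00 = €2,590.00 subject; 3.5% × €2,590.00 = €90.65
Disability Insurance: 3% × €3,225.00 = €96.75
Total: €119.90 + €90.65 + €96.75 = €307.30

€307.30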